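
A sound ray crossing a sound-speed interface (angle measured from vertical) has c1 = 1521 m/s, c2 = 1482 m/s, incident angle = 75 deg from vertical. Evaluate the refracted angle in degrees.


sin(theta2) = (c2/c1)*sin(theta1) = (1482/1521)*sin(75 deg) = 0.94116
theta2 = arcsin(0.94116) = 70.25

70.25 deg


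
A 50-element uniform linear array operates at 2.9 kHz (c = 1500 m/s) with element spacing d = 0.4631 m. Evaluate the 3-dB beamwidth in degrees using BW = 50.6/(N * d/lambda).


1.13 deg


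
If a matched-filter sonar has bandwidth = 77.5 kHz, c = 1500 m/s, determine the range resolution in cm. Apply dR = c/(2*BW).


dR = c/(2*BW) = 1500 / (2 * 77.5e3) = 0.0097 m = 0.97 cm

0.97 cm


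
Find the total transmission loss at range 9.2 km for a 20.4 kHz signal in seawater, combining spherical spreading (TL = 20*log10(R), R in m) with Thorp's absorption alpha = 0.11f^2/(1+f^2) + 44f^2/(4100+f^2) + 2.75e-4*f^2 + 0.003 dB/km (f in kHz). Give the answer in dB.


118.67 dB


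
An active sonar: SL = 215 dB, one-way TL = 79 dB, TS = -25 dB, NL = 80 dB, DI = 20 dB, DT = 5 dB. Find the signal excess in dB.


SE = SL - 2*TL + TS - NL + DI - DT = 215 - 2*79 + (-25) - 80 + 20 - 5 = -33

-33 dB


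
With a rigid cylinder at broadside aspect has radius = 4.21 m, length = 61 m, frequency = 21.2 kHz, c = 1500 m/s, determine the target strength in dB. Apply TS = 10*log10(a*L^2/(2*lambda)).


lambda = 1500/21200 = 0.07075 m
TS = 10*log10(4.21*61^2/(2*0.07075)) = 50.44

50.44 dB


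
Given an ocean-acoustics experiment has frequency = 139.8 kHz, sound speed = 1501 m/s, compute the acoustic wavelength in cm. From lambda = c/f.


1.07 cm


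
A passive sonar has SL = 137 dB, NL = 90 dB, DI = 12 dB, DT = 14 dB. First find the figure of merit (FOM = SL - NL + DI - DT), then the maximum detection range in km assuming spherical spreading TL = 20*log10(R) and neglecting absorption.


Step 1: FOM = SL - NL + DI - DT = 137 - 90 + 12 - 14 = 45 dB
Step 2: at max range FOM = TL = 20*log10(R), so R = 10^(45/20) = 177.83 m = 0.18 km

0.18 km


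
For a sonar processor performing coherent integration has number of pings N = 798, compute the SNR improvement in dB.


29.02 dB


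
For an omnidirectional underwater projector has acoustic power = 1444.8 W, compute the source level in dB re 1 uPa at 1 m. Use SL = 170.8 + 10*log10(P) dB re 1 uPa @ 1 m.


SL = 170.8 + 10*log10(1444.8) = 170.8 + 31.6 = 202.4

202.4 dB


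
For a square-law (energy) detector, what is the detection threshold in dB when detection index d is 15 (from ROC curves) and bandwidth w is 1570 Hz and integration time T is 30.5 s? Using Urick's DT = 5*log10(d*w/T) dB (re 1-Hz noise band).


14.44 dB


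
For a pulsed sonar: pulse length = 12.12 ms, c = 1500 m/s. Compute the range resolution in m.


9.09 m


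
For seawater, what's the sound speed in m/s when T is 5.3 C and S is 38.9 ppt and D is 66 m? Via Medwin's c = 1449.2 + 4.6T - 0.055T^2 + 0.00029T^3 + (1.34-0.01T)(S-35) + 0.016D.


c = 1449.2 + 4.6*5.3 - 0.055*5.3^2 + 0.00029*5.3^3 + (1.34 - 0.01*5.3)*(38.9 - 35) + 0.016*66 = 1478.15

1478.15 m/s


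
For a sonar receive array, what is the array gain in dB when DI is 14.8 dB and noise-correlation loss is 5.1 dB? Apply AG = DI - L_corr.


AG = DI - L_corr = 14.8 - 5.1 = 9.7

9.7 dB


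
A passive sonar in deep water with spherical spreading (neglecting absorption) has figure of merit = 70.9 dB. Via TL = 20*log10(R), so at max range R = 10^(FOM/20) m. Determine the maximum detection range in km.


At max range FOM = TL, so 20*log10(R) = 70.9
R = 10^(70.9/20) = 3507.52 m = 3.51 km

3.51 km


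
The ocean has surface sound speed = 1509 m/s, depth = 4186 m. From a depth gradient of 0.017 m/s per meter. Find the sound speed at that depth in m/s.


1580.162 m/s


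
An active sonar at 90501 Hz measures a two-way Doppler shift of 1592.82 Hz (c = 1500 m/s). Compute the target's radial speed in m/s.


From fd = 2*f*v/c, v = c*fd/(2*f) = 1500 * 1592.82 / (2*90501) = 13.2

13.2 m/s


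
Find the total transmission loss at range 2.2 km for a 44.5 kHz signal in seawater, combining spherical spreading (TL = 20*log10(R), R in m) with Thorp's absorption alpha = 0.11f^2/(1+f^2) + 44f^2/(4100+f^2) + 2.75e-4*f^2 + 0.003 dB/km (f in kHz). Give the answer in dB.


Step 1 (Thorp): alpha = 0.11*1980.25/(1+1980.25) + 44*1980.25/(4100+1980.25) + 2.75e-4*1980.25 + 0.003 = 14.9877 dB/km
Step 2: TL_spread = 20*log10(2200) = 66.85 dB
Step 3: TL_abs = alpha*R = 14.9877 * 2.2 = 32.97 dB
Step 4: TL_total = 66.85 + 32.97 = 99.82

99.82 dB


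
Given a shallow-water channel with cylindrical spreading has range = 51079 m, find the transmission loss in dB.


47.08 dB


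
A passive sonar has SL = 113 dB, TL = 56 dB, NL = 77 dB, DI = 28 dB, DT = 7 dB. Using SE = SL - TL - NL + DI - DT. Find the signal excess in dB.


SE = SL - TL - NL + DI - DT = 113 - 56 - 77 + 28 - 7 = 1

1 dB


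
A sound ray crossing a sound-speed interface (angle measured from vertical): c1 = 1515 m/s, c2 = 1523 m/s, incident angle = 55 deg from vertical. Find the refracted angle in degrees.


55.43 deg


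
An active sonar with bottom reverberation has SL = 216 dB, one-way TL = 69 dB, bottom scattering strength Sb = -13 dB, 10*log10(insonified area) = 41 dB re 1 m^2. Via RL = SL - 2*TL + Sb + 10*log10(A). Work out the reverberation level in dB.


106 dB


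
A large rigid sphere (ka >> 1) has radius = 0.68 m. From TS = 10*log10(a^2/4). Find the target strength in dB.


-9.37 dB


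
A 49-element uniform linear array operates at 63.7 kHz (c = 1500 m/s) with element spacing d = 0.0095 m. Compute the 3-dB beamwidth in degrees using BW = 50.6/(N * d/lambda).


Step 1: lambda = 1500/63700 = 0.02355 m
Step 2: d/lambda = 0.0095/0.02355 = 0.4034
Step 3: BW = 50.6/(N * d/lambda) = 50.6/(49 * 0.4034) = 2.56

2.56 deg


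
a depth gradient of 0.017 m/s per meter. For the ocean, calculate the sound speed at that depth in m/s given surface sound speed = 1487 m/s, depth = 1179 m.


c = 1487 + 0.017 * 1179 = 1507.043

1507.043 m/s


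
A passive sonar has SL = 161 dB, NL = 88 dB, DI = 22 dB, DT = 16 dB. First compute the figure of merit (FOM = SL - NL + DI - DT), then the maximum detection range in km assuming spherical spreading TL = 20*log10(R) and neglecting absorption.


Step 1: FOM = SL - NL + DI - DT = 161 - 88 + 22 - 16 = 79 dB
Step 2: at max range FOM = TL = 20*log10(R), so R = 10^(79/20) = 8912.51 m = 8.91 km

8.91 km


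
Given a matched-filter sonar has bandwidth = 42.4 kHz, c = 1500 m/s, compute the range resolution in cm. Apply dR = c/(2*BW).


1.77 cm


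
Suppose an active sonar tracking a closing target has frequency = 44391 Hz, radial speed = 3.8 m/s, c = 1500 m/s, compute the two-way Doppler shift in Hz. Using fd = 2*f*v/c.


224.91 Hz


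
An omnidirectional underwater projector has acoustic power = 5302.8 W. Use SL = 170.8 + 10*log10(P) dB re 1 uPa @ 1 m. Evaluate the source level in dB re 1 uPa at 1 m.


SL = 170.8 + 10*log10(5302.8) = 170.8 + 37.25 = 208.05

208.05 dB


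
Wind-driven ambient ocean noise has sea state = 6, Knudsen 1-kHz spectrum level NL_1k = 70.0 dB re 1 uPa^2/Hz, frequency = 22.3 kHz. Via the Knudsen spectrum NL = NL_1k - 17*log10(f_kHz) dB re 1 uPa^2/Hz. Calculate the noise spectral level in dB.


NL = NL_1k - 17*log10(f_kHz) = 70.0 - 17*log10(22.3) = 70.0 - (22.92) = 47.08

47.08 dB


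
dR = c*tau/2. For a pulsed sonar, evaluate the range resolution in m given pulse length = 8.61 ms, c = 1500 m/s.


dR = c*tau/2 = 1500 * 8.61e-3 / 2 = 6.4575

6.4575 m


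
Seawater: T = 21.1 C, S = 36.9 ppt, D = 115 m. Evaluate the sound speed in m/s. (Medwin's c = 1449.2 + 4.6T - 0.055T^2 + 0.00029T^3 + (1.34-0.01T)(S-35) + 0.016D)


1528.48 m/s


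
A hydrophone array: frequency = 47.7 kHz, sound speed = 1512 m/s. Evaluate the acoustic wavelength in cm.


lambda = c/f = 1512 / 47700 = 0.0317 m = 3.17 cm

3.17 cm


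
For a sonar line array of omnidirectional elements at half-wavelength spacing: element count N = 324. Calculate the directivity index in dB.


DI = 10*log10(324) = 25.11

25.11 dB


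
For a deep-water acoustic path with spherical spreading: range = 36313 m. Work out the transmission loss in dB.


TL = 20*log10(36313) = 91.2

91.2 dB


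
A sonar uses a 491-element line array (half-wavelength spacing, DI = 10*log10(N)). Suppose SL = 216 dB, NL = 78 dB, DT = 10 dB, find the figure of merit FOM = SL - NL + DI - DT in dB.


Step 1: DI = 10*log10(491) = 26.91 dB
Step 2: FOM = SL - NL + DI - DT = 216 - 78 + 26.91 - 10 = 154.91

154.91 dB


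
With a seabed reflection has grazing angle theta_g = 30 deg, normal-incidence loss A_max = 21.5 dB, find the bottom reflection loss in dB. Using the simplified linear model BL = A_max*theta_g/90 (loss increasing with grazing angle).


7.17 dB


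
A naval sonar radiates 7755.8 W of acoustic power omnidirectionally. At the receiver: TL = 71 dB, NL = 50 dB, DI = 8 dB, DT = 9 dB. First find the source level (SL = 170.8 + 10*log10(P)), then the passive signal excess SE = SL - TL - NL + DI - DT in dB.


Step 1: SL = 170.8 + 10*log10(7755.8) = 209.7 dB
Step 2: SE = SL - TL - NL + DI - DT = 209.7 - 71 - 50 + 8 - 9 = 87.7

87.7 dB


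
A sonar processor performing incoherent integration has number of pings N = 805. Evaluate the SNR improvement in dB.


14.53 dB


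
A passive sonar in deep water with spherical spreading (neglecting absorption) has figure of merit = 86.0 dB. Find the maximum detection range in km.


19.95 km


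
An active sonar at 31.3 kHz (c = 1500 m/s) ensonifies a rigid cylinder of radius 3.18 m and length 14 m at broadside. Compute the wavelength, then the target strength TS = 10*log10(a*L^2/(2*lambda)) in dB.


Step 1: lambda = c/f = 1500/31300 = 0.04792 m
Step 2: TS = 10*log10(a*L^2/(2*lambda)) = 10*log10(3.18*14^2/(2*0.04792)) = 38.13

38.13 dB


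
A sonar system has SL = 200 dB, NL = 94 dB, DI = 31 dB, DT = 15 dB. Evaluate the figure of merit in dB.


FOM = SL - NL + DI - DT = 200 - 94 + 31 - 15 = 122

122 dB


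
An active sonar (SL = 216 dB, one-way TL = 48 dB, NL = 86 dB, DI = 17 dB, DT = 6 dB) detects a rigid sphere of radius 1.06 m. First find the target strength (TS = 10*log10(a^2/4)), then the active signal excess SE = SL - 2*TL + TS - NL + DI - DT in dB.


Step 1: TS = 10*log10(1.06^2/4) = -5.51 dB
Step 2: SE = SL - 2*TL + TS - NL + DI - DT = 216 - 2*48 + (-5.51) - 86 + 17 - 6 = 39.49

39.49 dB


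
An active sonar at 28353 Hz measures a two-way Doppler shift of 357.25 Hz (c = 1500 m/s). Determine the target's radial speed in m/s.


From fd = 2*f*v/c, v = c*fd/(2*f) = 1500 * 357.25 / (2*28353) = 9.45

9.45 m/s


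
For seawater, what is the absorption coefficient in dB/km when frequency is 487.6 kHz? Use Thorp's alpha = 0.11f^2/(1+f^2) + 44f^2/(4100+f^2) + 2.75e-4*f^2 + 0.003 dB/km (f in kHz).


f^2 = 237753.76
alpha = 0.11*237753.76/(1+237753.76) + 44*237753.76/(4100+237753.76) + 2.75e-4*237753.76 + 0.003 = 108.749

108.749 dB/km


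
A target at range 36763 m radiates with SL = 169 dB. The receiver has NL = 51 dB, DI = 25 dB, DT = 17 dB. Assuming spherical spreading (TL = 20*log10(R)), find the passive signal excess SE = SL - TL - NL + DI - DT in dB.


Step 1: TL = 20*log10(36763) = 91.31 dB
Step 2: SE = 169 - 91.31 - 51 + 25 - 17 = 34.69

34.69 dB


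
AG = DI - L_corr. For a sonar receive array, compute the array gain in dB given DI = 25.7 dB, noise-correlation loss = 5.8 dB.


AG = DI - L_corr = 25.7 - 5.8 = 19.9

19.9 dB


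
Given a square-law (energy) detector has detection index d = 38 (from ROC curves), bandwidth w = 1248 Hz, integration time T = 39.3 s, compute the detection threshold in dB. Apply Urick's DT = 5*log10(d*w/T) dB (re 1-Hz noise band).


15.41 dB


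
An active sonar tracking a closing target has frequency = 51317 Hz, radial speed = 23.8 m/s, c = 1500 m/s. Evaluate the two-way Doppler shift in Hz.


1628.46 Hz


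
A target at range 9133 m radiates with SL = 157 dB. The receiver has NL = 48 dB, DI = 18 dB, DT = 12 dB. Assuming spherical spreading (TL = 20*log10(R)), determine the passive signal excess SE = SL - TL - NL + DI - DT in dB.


35.79 dB


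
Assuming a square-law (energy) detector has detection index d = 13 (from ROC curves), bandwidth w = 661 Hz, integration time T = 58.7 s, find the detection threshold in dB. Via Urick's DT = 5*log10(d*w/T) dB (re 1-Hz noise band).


10.83 dB


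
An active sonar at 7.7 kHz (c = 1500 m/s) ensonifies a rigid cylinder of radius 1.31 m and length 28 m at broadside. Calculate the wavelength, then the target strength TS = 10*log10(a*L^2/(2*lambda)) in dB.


Step 1: lambda = c/f = 1500/7700 = 0.19481 m
Step 2: TS = 10*log10(a*L^2/(2*lambda)) = 10*log10(1.31*28^2/(2*0.19481)) = 34.21

34.21 dB


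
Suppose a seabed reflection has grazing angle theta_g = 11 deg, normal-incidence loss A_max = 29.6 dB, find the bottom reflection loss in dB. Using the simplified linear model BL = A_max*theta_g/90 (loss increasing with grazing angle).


BL = A_max * theta_g / 90 = 29.6 * 11 / 90 = 3.62

3.62 dB


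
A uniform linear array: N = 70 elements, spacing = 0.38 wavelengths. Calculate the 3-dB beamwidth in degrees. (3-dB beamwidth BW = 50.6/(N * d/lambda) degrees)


BW = 50.6 / (70 * 0.38) = 50.6 / 26.6 = 1.9

1.9 deg


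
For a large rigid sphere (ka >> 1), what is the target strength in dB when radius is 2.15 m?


TS = 10*log10(2.15^2 / 4) = 10*log10(1.155625) = 0.63

0.63 dB


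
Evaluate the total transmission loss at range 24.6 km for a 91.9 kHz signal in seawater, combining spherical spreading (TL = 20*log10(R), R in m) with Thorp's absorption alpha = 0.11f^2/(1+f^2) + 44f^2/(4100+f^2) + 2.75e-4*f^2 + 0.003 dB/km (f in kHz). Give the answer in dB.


876.4 dB


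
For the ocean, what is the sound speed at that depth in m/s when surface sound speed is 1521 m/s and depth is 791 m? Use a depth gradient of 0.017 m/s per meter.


1534.447 m/s


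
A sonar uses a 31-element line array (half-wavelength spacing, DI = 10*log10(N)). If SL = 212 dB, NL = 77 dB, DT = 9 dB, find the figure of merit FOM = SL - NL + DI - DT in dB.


Step 1: DI = 10*log10(31) = 14.91 dB
Step 2: FOM = SL - NL + DI - DT = 212 - 77 + 14.91 - 9 = 140.91

140.91 dB


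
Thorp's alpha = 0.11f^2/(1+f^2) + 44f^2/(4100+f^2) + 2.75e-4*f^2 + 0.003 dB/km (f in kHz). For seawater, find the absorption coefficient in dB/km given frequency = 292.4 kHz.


f^2 = 85497.76
alpha = 0.11*85497.76/(1+85497.76) + 44*85497.76/(4100+85497.76) + 2.75e-4*85497.76 + 0.003 = 65.611

65.611 dB/km


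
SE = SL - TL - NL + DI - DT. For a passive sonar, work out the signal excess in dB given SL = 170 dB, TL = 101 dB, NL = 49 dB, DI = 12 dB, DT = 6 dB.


SE = SL - TL - NL + DI - DT = 170 - 101 - 49 + 12 - 6 = 26

26 dB


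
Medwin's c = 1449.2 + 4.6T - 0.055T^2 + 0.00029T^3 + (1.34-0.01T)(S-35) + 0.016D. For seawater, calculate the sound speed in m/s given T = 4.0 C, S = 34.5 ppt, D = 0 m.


c = 1449.2 + 4.6*4.0 - 0.055*4.0^2 + 0.00029*4.0^3 + (1.34 - 0.01*4.0)*(34.5 - 35) + 0.016*0 = 1466.09

1466.09 m/s


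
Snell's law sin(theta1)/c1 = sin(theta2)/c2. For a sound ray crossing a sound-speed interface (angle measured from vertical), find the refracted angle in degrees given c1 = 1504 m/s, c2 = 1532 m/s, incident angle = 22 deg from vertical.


sin(theta2) = (c2/c1)*sin(theta1) = (1532/1504)*sin(22 deg) = 0.38158
theta2 = arcsin(0.38158) = 22.43

22.43 deg


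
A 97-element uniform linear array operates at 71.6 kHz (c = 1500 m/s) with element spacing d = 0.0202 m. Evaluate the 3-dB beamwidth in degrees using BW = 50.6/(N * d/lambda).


Step 1: lambda = 1500/71600 = 0.02095 m
Step 2: d/lambda = 0.0202/0.02095 = 0.9642
Step 3: BW = 50.6/(N * d/lambda) = 50.6/(97 * 0.9642) = 0.54

0.54 deg


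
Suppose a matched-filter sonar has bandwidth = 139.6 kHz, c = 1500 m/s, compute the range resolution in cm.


0.54 cm


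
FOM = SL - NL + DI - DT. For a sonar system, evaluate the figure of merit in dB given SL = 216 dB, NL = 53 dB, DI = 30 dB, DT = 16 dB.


FOM = SL - NL + DI - DT = 216 - 53 + 30 - 16 = 177

177 dB


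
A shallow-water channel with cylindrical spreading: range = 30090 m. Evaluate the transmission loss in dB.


TL = 10*log10(30090) = 44.78

44.78 dB


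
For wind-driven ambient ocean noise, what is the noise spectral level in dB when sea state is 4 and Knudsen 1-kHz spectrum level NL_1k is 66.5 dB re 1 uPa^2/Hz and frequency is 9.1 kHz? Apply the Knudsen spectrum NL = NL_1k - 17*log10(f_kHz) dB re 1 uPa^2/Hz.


50.2 dB


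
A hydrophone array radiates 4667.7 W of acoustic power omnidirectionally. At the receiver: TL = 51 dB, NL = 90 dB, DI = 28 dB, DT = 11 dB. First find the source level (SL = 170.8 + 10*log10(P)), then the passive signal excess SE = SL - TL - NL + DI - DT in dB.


Step 1: SL = 170.8 + 10*log10(4667.7) = 207.49 dB
Step 2: SE = SL - TL - NL + DI - DT = 207.49 - 51 - 90 + 28 - 11 = 83.49

83.49 dB


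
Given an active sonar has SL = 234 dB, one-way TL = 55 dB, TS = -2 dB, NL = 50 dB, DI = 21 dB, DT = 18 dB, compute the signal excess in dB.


SE = SL - 2*TL + TS - NL + DI - DT = 234 - 2*55 + (-2) - 50 + 21 - 18 = 75

75 dB


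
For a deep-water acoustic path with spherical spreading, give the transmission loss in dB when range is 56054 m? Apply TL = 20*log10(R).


94.97 dB


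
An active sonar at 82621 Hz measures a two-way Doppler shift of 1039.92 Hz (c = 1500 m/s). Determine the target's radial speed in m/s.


From fd = 2*f*v/c, v = c*fd/(2*f) = 1500 * 1039.92 / (2*82621) = 9.44

9.44 m/s


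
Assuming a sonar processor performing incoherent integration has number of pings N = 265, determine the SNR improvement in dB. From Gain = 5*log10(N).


Gain = 5*log10(265) = 12.12

12.12 dB


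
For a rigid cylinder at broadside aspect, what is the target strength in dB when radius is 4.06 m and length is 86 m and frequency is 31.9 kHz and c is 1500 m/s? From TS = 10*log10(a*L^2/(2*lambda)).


lambda = 1500/31900 = 0.04702 m
TS = 10*log10(4.06*86^2/(2*0.04702)) = 55.04

55.04 dB


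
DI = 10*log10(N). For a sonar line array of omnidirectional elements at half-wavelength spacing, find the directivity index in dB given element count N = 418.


26.21 dB


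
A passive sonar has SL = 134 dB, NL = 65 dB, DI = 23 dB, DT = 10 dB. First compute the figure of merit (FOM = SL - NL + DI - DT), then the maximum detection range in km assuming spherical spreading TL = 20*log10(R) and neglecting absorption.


Step 1: FOM = SL - NL + DI - DT = 134 - 65 + 23 - 10 = 82 dB
Step 2: at max range FOM = TL = 20*log10(R), so R = 10^(82/20) = 12589.25 m = 12.59 km

12.59 km


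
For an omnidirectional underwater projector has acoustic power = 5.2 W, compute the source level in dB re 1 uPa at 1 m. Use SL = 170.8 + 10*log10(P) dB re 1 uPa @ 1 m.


SL = 170.8 + 10*log10(5.2) = 170.8 + 7.16 = 177.96

177.96 dB


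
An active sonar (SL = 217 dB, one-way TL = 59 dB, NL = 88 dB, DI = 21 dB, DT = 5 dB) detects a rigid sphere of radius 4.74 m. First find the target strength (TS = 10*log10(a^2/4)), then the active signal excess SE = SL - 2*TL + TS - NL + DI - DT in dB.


Step 1: TS = 10*log10(4.74^2/4) = 7.49 dB
Step 2: SE = SL - 2*TL + TS - NL + DI - DT = 217 - 2*59 + (7.49) - 88 + 21 - 5 = 34.49

34.49 dB


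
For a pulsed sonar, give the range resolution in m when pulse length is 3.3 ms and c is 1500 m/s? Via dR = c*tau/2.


2.475 m


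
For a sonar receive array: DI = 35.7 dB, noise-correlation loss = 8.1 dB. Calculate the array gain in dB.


AG = DI - L_corr = 35.7 - 8.1 = 27.6

27.6 dB


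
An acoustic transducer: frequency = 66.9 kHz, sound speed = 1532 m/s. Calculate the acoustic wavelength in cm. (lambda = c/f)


2.29 cm


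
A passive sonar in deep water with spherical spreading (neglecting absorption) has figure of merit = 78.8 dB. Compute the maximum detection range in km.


At max range FOM = TL, so 20*log10(R) = 78.8
R = 10^(78.8/20) = 8709.64 m = 8.71 km

8.71 km


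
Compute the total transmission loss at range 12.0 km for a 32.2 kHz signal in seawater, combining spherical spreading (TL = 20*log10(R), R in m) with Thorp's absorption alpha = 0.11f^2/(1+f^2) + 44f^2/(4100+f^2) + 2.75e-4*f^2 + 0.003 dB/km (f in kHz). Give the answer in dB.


Step 1 (Thorp): alpha = 0.11*1036.84/(1+1036.84) + 44*1036.84/(4100+1036.84) + 2.75e-4*1036.84 + 0.003 = 9.2792 dB/km
Step 2: TL_spread = 20*log10(12000) = 81.58 dB
Step 3: TL_abs = alpha*R = 9.2792 * 12.0 = 111.35 dB
Step 4: TL_total = 81.58 + 111.35 = 192.93

192.93 dB


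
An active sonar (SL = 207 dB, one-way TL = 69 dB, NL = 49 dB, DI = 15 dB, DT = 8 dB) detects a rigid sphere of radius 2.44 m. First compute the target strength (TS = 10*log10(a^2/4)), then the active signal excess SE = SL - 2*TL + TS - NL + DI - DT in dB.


Step 1: TS = 10*log10(2.44^2/4) = 1.73 dB
Step 2: SE = SL - 2*TL + TS - NL + DI - DT = 207 - 2*69 + (1.73) - 49 + 15 - 8 = 28.73

28.73 dB


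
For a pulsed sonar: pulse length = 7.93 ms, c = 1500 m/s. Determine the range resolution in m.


dR = c*tau/2 = 1500 * 7.93e-3 / 2 = 5.9475

5.9475 m


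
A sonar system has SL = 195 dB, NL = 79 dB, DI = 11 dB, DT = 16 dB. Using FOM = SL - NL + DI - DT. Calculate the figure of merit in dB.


FOM = SL - NL + DI - DT = 195 - 79 + 11 - 16 = 111

111 dB


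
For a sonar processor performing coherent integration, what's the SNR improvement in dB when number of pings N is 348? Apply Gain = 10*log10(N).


25.42 dB


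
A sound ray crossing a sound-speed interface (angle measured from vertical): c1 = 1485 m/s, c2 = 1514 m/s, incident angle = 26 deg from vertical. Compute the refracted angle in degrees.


sin(theta2) = (c2/c1)*sin(theta1) = (1514/1485)*sin(26 deg) = 0.44693
theta2 = arcsin(0.44693) = 26.55

26.55 deg


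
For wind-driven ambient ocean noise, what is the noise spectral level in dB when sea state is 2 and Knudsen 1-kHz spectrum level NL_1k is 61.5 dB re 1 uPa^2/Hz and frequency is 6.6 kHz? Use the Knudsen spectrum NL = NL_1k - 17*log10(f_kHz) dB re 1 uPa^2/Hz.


NL = NL_1k - 17*log10(f_kHz) = 61.5 - 17*log10(6.6) = 61.5 - (13.93) = 47.57

47.57 dB


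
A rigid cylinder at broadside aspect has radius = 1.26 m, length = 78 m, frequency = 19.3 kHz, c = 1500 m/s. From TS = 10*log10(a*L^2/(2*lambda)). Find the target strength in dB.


lambda = 1500/19300 = 0.07772 m
TS = 10*log10(1.26*78^2/(2*0.07772)) = 46.93

46.93 dB


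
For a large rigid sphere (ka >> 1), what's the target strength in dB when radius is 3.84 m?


TS = 10*log10(3.84^2 / 4) = 10*log10(3.6864) = 5.67

5.67 dB


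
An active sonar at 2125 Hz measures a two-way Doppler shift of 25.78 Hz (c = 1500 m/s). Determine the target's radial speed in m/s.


9.1 m/s


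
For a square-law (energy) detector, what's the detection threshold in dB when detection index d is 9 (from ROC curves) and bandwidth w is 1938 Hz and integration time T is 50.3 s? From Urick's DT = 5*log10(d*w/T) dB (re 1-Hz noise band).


DT = 5*log10(d*w/T) = 5*log10(9 * 1938 / 50.3) = 5*log10(346.76) = 12.7

12.7 dB


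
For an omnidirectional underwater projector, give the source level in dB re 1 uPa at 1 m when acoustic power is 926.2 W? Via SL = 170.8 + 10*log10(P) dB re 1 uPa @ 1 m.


SL = 170.8 + 10*log10(926.2) = 170.8 + 29.67 = 200.47

200.47 dB


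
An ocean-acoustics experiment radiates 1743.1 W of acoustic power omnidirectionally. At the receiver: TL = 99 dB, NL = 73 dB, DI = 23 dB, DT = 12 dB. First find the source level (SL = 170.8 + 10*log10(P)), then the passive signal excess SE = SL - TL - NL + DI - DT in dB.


Step 1: SL = 170.8 + 10*log10(1743.1) = 203.21 dB
Step 2: SE = SL - TL - NL + DI - DT = 203.21 - 99 - 73 + 23 - 12 = 42.21

42.21 dB


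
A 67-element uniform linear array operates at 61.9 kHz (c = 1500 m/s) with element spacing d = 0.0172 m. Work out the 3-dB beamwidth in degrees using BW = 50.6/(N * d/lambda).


1.06 deg


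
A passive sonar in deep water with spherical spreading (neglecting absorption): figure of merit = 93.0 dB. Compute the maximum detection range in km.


At max range FOM = TL, so 20*log10(R) = 93.0
R = 10^(93.0/20) = 44668.36 m = 44.67 km

44.67 km


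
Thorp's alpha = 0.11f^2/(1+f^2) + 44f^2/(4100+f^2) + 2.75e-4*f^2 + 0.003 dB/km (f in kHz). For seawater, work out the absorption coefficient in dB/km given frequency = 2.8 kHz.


f^2 = 7.84
alpha = 0.11*7.84/(1+7.84) + 44*7.84/(4100+7.84) + 2.75e-4*7.84 + 0.003 = 0.187

0.187 dB/km


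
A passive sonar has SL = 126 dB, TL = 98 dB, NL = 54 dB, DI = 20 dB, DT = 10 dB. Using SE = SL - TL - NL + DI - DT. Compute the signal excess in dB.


-16 dB


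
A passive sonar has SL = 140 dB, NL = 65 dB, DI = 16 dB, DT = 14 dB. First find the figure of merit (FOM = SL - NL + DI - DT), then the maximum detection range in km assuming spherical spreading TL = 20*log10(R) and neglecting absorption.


Step 1: FOM = SL - NL + DI - DT = 140 - 65 + 16 - 14 = 77 dB
Step 2: at max range FOM = TL = 20*log10(R), so R = 10^(77/20) = 7079.46 m = 7.08 km

7.08 km


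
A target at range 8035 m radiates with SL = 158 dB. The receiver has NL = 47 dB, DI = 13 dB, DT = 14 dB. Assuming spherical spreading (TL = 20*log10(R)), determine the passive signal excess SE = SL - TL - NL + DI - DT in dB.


Step 1: TL = 20*log10(8035) = 78.1 dB
Step 2: SE = 158 - 78.1 - 47 + 13 - 14 = 31.9

31.9 dB


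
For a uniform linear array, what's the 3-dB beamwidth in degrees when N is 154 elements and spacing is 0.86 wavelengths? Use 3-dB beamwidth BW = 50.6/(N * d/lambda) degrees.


BW = 50.6 / (154 * 0.86) = 50.6 / 132.44 = 0.38

0.38 deg


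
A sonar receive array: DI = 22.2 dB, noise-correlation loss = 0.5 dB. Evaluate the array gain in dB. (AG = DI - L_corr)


AG = DI - L_corr = 22.2 - 0.5 = 21.7

21.7 dB


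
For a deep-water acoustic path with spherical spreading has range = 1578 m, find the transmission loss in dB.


63.96 dB


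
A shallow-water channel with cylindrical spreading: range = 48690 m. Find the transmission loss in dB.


46.87 dB


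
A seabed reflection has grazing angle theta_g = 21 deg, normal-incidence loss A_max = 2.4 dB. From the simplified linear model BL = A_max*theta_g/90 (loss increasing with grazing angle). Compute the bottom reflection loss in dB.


BL = A_max * theta_g / 90 = 2.4 * 21 / 90 = 0.56

0.56 dB


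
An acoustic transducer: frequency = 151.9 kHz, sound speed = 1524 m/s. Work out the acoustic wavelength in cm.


lambda = c/f = 1524 / 151900 = 0.01 m = 1.0 cm

1.0 cm


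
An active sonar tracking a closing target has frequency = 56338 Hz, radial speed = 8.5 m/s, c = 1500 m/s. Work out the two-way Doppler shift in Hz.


fd = 2*f*v/c = 2 * 56338 * 8.5 / 1500 = 638.5

638.5 Hz


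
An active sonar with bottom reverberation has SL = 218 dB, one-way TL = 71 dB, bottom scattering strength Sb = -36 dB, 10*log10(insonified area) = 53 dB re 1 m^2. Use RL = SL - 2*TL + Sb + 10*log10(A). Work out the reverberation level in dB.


RL = SL - 2*TL + Sb + 10*log10(A) = 218 - 2*71 + (-36) + 53 = 93

93 dB


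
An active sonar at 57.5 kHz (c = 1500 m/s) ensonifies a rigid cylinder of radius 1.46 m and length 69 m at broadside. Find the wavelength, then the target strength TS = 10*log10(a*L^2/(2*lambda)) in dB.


Step 1: lambda = c/f = 1500/57500 = 0.02609 m
Step 2: TS = 10*log10(a*L^2/(2*lambda)) = 10*log10(1.46*69^2/(2*0.02609)) = 51.25

51.25 dB


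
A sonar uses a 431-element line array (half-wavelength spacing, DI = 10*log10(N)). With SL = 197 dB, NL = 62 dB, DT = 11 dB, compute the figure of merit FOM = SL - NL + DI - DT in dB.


150.34 dB


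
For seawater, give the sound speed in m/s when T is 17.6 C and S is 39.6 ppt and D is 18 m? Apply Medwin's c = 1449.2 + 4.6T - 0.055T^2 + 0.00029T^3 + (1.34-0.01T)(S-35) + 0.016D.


c = 1449.2 + 4.6*17.6 - 0.055*17.6^2 + 0.00029*17.6^3 + (1.34 - 0.01*17.6)*(39.6 - 35) + 0.016*18 = 1520.35

1520.35 m/s


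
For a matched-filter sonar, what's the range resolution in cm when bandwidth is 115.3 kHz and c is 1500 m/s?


0.65 cm


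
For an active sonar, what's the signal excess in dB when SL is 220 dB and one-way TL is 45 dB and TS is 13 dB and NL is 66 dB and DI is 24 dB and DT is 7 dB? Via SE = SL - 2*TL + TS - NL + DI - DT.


94 dB


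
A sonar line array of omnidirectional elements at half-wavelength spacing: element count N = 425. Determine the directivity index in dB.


26.28 dB


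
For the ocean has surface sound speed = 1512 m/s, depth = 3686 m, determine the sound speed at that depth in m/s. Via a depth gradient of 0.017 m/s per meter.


c = 1512 + 0.017 * 3686 = 1574.662

1574.662 m/s


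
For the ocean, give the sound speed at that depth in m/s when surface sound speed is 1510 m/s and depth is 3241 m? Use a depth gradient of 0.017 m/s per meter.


1565.097 m/s


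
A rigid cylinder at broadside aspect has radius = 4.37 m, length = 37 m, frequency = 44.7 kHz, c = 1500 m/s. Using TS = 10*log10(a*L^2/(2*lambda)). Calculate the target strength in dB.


49.5 dB


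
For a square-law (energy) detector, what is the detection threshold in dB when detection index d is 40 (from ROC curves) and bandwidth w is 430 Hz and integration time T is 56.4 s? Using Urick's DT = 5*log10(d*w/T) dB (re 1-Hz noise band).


12.42 dB


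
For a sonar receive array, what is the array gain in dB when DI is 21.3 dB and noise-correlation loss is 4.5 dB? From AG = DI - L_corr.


AG = DI - L_corr = 21.3 - 4.5 = 16.8

16.8 dB


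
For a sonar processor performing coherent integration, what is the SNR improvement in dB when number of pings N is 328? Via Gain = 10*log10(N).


Gain = 10*log10(328) = 25.16

25.16 dB


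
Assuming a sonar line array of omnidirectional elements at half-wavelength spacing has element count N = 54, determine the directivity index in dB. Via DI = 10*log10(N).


DI = 10*log10(54) = 17.32

17.32 dB


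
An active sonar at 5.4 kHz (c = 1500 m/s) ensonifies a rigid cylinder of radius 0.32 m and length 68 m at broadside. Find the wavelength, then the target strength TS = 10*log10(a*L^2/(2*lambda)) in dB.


Step 1: lambda = c/f = 1500/5400 = 0.27778 m
Step 2: TS = 10*log10(a*L^2/(2*lambda)) = 10*log10(0.32*68^2/(2*0.27778)) = 34.25

34.25 dB


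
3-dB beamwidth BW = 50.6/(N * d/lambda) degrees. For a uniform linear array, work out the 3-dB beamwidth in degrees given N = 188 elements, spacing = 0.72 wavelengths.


BW = 50.6 / (188 * 0.72) = 50.6 / 135.36 = 0.37

0.37 deg


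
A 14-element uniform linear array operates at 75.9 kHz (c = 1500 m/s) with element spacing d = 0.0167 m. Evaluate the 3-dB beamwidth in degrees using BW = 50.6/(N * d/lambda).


Step 1: lambda = 1500/75900 = 0.01976 m
Step 2: d/lambda = 0.0167/0.01976 = 0.8451
Step 3: BW = 50.6/(N * d/lambda) = 50.6/(14 * 0.8451) = 4.28

4.28 deg


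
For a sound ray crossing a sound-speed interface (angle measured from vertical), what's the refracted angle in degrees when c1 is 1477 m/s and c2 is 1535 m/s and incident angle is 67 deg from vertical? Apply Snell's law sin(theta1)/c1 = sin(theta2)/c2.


sin(theta2) = (c2/c1)*sin(theta1) = (1535/1477)*sin(67 deg) = 0.95665
theta2 = arcsin(0.95665) = 73.07

73.07 deg


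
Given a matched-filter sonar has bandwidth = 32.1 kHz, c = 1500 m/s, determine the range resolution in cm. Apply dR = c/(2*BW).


dR = c/(2*BW) = 1500 / (2 * 32.1e3) = 0.0234 m = 2.34 cm

2.34 cm


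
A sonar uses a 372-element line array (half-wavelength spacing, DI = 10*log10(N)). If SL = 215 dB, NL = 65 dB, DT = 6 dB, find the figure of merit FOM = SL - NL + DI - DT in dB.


169.71 dB


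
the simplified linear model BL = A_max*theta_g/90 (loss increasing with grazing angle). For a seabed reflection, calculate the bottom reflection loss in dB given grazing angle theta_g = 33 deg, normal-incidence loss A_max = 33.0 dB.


BL = A_max * theta_g / 90 = 33.0 * 33 / 90 = 12.1

12.1 dB


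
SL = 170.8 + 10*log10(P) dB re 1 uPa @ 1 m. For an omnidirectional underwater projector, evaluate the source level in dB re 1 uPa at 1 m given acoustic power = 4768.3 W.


SL = 170.8 + 10*log10(4768.3) = 170.8 + 36.78 = 207.58

207.58 dB


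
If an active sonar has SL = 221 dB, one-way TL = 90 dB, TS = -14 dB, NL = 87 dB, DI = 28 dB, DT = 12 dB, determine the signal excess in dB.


-44 dB


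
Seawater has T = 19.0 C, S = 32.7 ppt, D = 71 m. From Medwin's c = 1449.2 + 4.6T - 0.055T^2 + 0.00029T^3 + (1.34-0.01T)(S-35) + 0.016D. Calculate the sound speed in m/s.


1517.23 m/s


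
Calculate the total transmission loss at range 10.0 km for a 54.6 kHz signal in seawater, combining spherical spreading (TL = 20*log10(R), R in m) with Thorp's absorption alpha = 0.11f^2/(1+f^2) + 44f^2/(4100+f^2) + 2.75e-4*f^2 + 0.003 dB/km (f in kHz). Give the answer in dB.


Step 1 (Thorp): alpha = 0.11*2981.16/(1+2981.16) + 44*2981.16/(4100+2981.16) + 2.75e-4*2981.16 + 0.003 = 19.4567 dB/km
Step 2: TL_spread = 20*log10(10000) = 80.0 dB
Step 3: TL_abs = alpha*R = 19.4567 * 10.0 = 194.57 dB
Step 4: TL_total = 80.0 + 194.57 = 274.57

274.57 dB


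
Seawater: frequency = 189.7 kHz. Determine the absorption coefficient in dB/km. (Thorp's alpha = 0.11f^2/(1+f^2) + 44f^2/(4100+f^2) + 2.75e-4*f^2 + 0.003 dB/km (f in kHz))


49.509 dB/km


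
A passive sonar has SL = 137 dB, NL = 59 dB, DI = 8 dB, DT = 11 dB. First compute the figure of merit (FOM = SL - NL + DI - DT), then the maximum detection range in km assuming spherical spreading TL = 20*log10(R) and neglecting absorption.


Step 1: FOM = SL - NL + DI - DT = 137 - 59 + 8 - 11 = 75 dB
Step 2: at max range FOM = TL = 20*log10(R), so R = 10^(75/20) = 5623.41 m = 5.62 km

5.62 km


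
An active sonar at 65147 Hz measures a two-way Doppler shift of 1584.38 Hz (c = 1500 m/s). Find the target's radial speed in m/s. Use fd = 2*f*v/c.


From fd = 2*f*v/c, v = c*fd/(2*f) = 1500 * 1584.38 / (2*65147) = 18.24

18.24 m/s


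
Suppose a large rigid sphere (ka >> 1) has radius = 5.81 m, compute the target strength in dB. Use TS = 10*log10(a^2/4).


9.26 dB


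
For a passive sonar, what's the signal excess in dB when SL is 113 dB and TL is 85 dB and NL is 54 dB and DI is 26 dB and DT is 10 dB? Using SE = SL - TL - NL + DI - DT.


SE = SL - TL - NL + DI - DT = 113 - 85 - 54 + 26 - 10 = -10

-10 dB


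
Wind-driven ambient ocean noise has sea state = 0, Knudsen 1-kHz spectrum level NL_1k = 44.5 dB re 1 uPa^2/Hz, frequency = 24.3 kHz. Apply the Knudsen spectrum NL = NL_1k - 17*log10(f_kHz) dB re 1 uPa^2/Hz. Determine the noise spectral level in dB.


NL = NL_1k - 17*log10(f_kHz) = 44.5 - 17*log10(24.3) = 44.5 - (23.56) = 20.94

20.94 dB


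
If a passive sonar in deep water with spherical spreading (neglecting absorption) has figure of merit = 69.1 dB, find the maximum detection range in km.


2.85 km


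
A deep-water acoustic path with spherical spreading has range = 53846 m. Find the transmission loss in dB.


94.62 dB


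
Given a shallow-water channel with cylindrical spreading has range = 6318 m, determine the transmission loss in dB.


TL = 10*log10(6318) = 38.01

38.01 dB


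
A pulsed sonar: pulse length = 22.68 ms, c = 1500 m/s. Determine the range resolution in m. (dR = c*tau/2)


dR = c*tau/2 = 1500 * 22.68e-3 / 2 = 17.01

17.01 m


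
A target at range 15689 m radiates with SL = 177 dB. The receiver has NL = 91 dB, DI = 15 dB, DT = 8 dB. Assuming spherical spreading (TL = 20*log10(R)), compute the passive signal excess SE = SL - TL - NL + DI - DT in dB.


9.09 dB


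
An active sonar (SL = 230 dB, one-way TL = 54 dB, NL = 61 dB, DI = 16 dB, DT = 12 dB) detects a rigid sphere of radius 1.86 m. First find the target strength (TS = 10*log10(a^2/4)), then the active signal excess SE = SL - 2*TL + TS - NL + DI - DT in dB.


Step 1: TS = 10*log10(1.86^2/4) = -0.63 dB
Step 2: SE = SL - 2*TL + TS - NL + DI - DT = 230 - 2*54 + (-0.63) - 61 + 16 - 12 = 64.37

64.37 dB


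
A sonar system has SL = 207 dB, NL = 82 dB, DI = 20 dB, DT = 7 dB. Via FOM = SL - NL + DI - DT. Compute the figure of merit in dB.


FOM = SL - NL + DI - DT = 207 - 82 + 20 - 7 = 138

138 dB


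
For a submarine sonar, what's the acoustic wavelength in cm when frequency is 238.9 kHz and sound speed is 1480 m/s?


lambda = c/f = 1480 / 238900 = 0.0062 m = 0.62 cm

0.62 cm


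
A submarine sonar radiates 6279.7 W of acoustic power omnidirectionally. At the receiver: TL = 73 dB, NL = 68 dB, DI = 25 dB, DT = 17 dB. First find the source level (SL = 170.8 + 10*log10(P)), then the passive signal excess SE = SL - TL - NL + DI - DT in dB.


Step 1: SL = 170.8 + 10*log10(6279.7) = 208.78 dB
Step 2: SE = SL - TL - NL + DI - DT = 208.78 - 73 - 68 + 25 - 17 = 75.78

75.78 dB


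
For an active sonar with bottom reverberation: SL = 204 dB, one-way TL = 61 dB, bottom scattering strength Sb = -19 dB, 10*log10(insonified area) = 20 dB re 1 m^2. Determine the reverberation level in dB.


RL = SL - 2*TL + Sb + 10*log10(A) = 204 - 2*61 + (-19) + 20 = 83

83 dB


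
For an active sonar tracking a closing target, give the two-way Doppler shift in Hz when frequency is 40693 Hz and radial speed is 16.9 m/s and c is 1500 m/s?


916.95 Hz


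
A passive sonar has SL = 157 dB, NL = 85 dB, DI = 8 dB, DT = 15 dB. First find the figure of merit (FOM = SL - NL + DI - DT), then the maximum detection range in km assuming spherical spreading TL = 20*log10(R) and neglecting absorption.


Step 1: FOM = SL - NL + DI - DT = 157 - 85 + 8 - 15 = 65 dB
Step 2: at max range FOM = TL = 20*log10(R), so R = 10^(65/20) = 1778.28 m = 1.78 km

1.78 km


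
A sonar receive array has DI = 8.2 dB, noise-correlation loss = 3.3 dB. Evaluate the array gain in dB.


AG = DI - L_corr = 8.2 - 3.3 = 4.9

4.9 dB


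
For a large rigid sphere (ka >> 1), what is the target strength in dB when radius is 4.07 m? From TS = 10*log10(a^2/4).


TS = 10*log10(4.07^2 / 4) = 10*log10(4.141225) = 6.17

6.17 dB


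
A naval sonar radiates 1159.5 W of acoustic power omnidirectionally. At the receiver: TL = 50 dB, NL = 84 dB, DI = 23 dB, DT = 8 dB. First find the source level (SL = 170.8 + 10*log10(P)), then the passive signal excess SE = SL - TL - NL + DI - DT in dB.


Step 1: SL = 170.8 + 10*log10(1159.5) = 201.44 dB
Step 2: SE = SL - TL - NL + DI - DT = 201.44 - 50 - 84 + 23 - 8 = 82.44

82.44 dB


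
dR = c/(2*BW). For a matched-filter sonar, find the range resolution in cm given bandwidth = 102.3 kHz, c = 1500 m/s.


dR = c/(2*BW) = 1500 / (2 * 102.3e3) = 0.0073 m = 0.73 cm

0.73 cm


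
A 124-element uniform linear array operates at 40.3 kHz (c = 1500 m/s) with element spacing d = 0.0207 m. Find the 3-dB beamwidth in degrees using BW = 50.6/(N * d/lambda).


0.73 deg


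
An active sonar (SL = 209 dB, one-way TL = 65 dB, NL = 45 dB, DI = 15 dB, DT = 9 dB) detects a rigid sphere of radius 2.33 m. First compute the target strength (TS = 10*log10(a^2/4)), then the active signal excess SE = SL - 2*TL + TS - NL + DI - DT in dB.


Step 1: TS = 10*log10(2.33^2/4) = 1.33 dB
Step 2: SE = SL - 2*TL + TS - NL + DI - DT = 209 - 2*65 + (1.33) - 45 + 15 - 9 = 41.33

41.33 dB


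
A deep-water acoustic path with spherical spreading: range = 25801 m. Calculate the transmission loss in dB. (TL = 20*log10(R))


TL = 20*log10(25801) = 88.23

88.23 dB


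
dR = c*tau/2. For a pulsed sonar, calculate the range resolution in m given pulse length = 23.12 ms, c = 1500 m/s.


17.34 m
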